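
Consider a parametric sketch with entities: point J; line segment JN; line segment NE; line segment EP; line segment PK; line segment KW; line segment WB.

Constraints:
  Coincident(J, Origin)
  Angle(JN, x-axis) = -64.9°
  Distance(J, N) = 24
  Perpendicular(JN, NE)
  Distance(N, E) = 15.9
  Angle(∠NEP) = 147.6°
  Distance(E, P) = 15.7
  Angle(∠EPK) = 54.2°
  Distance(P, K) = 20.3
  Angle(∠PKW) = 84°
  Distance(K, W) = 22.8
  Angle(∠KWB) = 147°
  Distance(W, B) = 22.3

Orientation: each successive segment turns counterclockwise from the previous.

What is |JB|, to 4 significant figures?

52.39

∠PKW = 84.0° gives KW at -80.70° from the x-axis; with |KW| = 22.8, W = (16.43, -25.42). ∠KWB = 147.0° gives WB at -47.70° from the x-axis; with |WB| = 22.3, B = (31.44, -41.91). Then |JB| = |B − J| = 52.39.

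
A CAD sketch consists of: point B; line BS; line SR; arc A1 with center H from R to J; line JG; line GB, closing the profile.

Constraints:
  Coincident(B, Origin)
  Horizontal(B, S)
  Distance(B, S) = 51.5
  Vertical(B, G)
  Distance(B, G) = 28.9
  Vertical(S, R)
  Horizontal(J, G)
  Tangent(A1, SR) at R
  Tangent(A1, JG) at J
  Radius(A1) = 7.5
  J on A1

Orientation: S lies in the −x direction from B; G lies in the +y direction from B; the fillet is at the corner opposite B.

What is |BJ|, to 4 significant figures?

52.64

B is at the origin; BS is horizontal with |BS| = 51.5 and S on the −x side, so S = (-51.50, 0.000). B and G share the same x with |BG| = 28.9 and G on the +y side, so G = (0.000, 28.90). The virtual corner opposite B is at (-51.50, 28.90). The tangent condition forces HR to be normal to SR and the tangent condition forces HJ to be normal to JG, with radius 7.5, so the center H sits 7.5 in from both sides at H = (-44.00, 21.40). That places the tangent points at R = (-51.50, 21.40) on SR and J = (-44.00, 28.90) on JG. Then |BJ| = |J − B| = 52.64.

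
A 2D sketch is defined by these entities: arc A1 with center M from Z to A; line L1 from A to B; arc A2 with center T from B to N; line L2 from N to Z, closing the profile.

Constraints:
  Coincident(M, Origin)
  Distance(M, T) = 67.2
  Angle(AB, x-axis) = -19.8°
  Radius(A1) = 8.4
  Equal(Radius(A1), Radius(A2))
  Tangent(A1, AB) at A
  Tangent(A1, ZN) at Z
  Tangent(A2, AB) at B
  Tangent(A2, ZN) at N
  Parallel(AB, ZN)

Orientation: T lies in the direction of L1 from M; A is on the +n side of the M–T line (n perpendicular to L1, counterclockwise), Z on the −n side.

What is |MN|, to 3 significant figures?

67.7

The slot axis is L1's direction at -19.8°, so u = (cos -19.8°, sin -19.8°) = (0.941, -0.339) and n = (−sin -19.8°, cos -19.8°) = (0.339, 0.941). M is at the origin and T lies 67.2 along u from M, so T = 67.2·u = (63.2, -22.8). Tangency of A1 to both parallel lines with radius 8.4 puts A and Z at M ± 8.4·n: A = (2.85, 7.90), Z = (-2.85, -7.90). Equal radii place B and N the same way about T: B = T + 8.4·n = (66.1, -14.9), N = T − 8.4·n = (60.4, -30.7). Then |MN| = |N − M| = 67.7.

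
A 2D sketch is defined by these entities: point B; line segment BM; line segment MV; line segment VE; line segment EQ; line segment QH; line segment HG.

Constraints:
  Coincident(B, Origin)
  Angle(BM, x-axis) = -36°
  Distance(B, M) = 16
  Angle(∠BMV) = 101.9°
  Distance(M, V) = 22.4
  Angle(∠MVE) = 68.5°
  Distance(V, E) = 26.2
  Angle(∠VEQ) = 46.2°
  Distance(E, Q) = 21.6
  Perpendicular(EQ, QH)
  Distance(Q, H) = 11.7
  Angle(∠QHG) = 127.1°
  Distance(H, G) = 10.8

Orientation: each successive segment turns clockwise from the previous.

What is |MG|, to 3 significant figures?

24.4

B is at the origin; BM runs at -36.0° with length 16.0, so M = (12.9, -9.40). ∠BMV = 101.9° gives MV at -114° from the x-axis; with |MV| = 22.4, V = (3.80, -29.9). ∠MVE = 68.5° gives VE at 134° from the x-axis; with |VE| = 26.2, E = (-14.5, -11.1). ∠VEQ = 46.2° gives EQ at 0.600° from the x-axis; with |EQ| = 21.6, Q = (7.07, -10.9). EQ ⟂ QH, so QH runs at -89.4°; with |QH| = 11.7, H = (7.19, -22.6). ∠QHG = 127.1° gives HG at -142° from the x-axis; with |HG| = 10.8, G = (-1.36, -29.2). Then |MG| = |G − M| = 24.4.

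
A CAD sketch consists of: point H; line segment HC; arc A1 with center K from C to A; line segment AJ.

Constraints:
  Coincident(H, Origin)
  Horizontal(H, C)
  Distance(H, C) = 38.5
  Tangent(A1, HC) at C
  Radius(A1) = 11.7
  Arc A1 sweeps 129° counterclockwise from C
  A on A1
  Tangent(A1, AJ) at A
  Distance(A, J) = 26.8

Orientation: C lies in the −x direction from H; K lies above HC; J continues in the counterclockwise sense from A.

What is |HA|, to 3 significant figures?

35.0

A1 meets HC tangentially, so KC is at right angles to HC, so K = C + (0, 11.7) = (-38.5, 11.7). On A1, C sits at bearing -90° from K; a 129° counterclockwise sweep puts A at bearing 39°, so A = K + 11.7·(cos 39°, sin 39°) = (-29.4, 19.1). Then |HA| = |A − H| = 35.0.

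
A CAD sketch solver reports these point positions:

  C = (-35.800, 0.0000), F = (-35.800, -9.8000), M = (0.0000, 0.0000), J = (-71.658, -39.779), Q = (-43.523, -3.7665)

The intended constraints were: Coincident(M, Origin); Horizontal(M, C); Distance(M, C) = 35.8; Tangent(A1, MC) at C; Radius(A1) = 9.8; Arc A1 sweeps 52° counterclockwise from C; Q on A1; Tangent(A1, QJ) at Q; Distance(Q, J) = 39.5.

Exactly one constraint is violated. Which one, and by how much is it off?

Distance(Q, J) = 39.5 — off by 6.20.

M = (0.00, 0.00) ✓; M.y = 0.00, C.y = 0.00 ✓; |MC| = 35.80 ✓; ∠(FC, CM) = 90.00° ✓; |FC| = 9.800 ✓; bearing(F→Q) − bearing(F→C) = 52.00° ✓; |FQ| = 9.800 ✓; ∠(FQ, QJ) = 90.00° ✓; |QJ| = 45.70 ✗.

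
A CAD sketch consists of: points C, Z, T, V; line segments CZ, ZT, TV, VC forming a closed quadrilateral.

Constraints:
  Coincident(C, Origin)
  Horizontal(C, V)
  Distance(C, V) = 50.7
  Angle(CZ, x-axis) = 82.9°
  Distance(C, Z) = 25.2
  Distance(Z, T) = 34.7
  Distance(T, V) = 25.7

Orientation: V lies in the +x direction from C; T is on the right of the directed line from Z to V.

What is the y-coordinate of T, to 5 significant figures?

-1.8661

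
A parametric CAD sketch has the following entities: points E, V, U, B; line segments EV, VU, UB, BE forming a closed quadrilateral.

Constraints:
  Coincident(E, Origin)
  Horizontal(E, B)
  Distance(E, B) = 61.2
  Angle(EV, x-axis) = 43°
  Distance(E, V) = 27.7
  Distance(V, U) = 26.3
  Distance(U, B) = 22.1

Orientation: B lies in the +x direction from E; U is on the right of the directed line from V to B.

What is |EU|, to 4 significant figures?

39.11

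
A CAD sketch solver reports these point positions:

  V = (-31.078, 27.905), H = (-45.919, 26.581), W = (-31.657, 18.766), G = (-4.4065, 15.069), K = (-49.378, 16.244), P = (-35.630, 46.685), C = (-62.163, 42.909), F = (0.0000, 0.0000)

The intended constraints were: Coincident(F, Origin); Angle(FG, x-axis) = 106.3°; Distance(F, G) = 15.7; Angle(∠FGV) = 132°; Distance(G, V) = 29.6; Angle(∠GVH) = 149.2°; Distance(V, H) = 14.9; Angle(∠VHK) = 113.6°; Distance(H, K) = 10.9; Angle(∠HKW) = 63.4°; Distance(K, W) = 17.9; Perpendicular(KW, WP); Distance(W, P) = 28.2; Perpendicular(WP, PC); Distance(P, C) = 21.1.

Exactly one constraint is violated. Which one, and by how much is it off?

Distance(P, C) = 21.1 — off by 5.70.

F = (0.00, 0.00) ✓; FG at 106.3° ✓; |FG| = 15.70 ✓; ∠FGV = 132.0° ✓; |GV| = 29.60 ✓; ∠GVH = 149.2° ✓; |VH| = 14.90 ✓; ∠VHK = 113.6° ✓; |HK| = 10.90 ✓; ∠HKW = 63.40° ✓; |KW| = 17.90 ✓; ∠(KW, WP) = 90.00° ✓; |WP| = 28.20 ✓; ∠(WP, PC) = 90.00° ✓; |PC| = 26.80 ✗.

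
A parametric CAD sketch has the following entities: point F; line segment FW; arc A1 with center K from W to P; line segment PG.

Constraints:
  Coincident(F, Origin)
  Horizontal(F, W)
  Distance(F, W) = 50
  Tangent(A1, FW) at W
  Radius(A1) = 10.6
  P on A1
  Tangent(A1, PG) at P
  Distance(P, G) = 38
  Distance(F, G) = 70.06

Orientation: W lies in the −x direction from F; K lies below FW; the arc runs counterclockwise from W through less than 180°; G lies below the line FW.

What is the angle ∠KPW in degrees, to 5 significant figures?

36.507°

Checks: |KP| = 10.60 ✓; ∠(KP, PG) = 90.00° ✓; |PG| = 38.00 ✓; |FG| = 70.06 ✓.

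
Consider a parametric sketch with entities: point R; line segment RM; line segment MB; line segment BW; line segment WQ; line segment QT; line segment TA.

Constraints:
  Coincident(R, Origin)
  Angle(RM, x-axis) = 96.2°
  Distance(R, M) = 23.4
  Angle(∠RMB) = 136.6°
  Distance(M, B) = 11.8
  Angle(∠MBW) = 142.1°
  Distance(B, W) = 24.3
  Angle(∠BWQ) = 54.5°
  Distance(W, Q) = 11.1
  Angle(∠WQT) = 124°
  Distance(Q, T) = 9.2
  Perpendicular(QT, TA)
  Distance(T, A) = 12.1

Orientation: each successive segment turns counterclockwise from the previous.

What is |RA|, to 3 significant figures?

40.1

∠WQT = 124.0° gives QT at -1.00° from the x-axis; with |QT| = 9.2, T = (-20.5, 22.5). QT is perpendicular to TA, so TA runs at 89.0°; with |TA| = 12.1, A = (-20.3, 34.6). Then |RA| = |A − R| = 40.1.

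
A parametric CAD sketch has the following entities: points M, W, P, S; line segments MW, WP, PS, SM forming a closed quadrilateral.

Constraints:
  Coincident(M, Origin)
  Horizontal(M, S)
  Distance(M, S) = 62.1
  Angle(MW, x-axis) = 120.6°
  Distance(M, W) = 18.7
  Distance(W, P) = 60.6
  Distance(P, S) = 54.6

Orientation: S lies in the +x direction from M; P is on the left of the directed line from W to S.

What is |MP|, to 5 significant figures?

64.540

Checks: |WP| = 60.60 ✓; |PS| = 54.60 ✓.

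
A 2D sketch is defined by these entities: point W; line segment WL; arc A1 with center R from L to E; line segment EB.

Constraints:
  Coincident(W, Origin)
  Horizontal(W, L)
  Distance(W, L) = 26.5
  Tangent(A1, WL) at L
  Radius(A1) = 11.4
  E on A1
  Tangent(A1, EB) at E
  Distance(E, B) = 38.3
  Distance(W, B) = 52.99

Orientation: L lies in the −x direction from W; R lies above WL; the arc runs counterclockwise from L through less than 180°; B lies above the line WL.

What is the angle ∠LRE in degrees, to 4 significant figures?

92.76°

W is at the origin; W and L share the same y with |WL| = 26.5 and L on the −x side, so L = (-26.50, 0.000). Since A1 is tangent to WL there, RL ⟂ WL, so R = L + (0, 11.4) = (-26.50, 11.40). Since RE ⟂ EB (tangency), |RB| = √(11.4² + 38.3²) = 39.96 regardless of where E sits on A1. So B lies on both circle(W, 52.99) and circle(R, 39.96); the above-WL intersection is B = (-16.96, 50.20). E is the foot of the tangent from B: E = (-15.11, 11.95).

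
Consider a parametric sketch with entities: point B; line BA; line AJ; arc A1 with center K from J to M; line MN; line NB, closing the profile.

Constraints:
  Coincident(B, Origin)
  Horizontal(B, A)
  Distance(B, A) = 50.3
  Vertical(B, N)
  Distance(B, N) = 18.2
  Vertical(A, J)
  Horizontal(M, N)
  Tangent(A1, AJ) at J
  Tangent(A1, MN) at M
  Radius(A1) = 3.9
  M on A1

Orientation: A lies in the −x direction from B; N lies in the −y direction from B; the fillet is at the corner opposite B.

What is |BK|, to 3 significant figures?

48.6

B is at the origin; BA is horizontal with |BA| = 50.3 and A on the −x side, so A = (-50.3, 0.00). B and N share the same x with |BN| = 18.2 and N on the −y side, so N = (0.00, -18.2). The virtual corner opposite B is at (-50.3, -18.2). A1 meets AJ tangentially, so KJ is at right angles to AJ and A1 meets MN tangentially, so KM is at right angles to MN, with radius 3.9, so the center K sits 3.9 in from both sides at K = (-46.4, -14.3). Then |BK| = |K − B| = 48.6.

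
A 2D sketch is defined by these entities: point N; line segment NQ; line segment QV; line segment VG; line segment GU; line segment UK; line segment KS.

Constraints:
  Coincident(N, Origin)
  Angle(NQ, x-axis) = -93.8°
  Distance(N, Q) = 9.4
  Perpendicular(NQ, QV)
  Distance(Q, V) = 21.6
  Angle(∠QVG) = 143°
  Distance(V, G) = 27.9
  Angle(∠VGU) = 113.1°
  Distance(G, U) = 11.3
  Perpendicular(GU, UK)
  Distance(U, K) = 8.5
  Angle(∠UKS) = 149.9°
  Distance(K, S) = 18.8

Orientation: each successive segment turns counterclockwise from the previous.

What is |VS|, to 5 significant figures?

12.849

GU is perpendicular to UK, so UK runs at -169.90°; with |UK| = 8.5, K = (33.925, 14.100). ∠UKS = 149.9° gives KS at -139.80° from the x-axis; with |KS| = 18.8, S = (19.566, 1.9658). Then |VS| = |S − V| = 12.849.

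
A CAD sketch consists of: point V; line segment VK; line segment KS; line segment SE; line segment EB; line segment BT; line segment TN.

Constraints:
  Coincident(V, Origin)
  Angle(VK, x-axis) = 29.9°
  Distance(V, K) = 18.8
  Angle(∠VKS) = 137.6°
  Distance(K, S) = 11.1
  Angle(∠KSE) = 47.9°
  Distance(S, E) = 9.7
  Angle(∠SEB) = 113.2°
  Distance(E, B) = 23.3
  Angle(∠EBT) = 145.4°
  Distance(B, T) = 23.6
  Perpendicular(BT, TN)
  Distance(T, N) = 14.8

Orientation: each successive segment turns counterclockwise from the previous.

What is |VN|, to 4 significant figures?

41.20

∠EBT = 145.4° gives BT at -54.20° from the x-axis; with |BT| = 23.6, T = (25.13, -26.50). The perpendicularity gives TN at right angles to BT, so TN runs at 35.80°; with |TN| = 14.8, N = (37.14, -17.84). Then |VN| = |N − V| = 41.20.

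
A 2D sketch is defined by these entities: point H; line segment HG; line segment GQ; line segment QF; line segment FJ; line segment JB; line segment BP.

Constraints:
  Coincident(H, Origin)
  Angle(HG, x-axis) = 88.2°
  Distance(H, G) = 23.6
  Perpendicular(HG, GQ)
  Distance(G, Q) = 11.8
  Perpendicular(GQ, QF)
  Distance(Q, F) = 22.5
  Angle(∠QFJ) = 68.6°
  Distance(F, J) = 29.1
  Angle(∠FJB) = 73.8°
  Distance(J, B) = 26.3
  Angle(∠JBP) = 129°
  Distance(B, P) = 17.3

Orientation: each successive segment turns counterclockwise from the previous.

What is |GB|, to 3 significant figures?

8.99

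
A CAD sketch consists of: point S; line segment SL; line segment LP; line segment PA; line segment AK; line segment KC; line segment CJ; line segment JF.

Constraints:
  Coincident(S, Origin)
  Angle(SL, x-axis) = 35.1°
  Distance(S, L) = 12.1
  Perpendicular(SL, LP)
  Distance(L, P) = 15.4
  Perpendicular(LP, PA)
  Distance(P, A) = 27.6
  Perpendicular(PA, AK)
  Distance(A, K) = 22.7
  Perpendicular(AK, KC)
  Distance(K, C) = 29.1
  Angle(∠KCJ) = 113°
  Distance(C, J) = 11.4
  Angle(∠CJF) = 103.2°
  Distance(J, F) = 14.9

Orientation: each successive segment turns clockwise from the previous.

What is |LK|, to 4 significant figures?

28.55

The perpendicularity gives PA at right angles to LP, so PA runs at -144.9°; with |PA| = 27.6, A = (-3.826, -21.51). The perpendicularity gives AK at right angles to PA, so AK runs at 125.1°; with |AK| = 22.7, K = (-16.88, -2.940). Then |LK| = |K − L| = 28.55.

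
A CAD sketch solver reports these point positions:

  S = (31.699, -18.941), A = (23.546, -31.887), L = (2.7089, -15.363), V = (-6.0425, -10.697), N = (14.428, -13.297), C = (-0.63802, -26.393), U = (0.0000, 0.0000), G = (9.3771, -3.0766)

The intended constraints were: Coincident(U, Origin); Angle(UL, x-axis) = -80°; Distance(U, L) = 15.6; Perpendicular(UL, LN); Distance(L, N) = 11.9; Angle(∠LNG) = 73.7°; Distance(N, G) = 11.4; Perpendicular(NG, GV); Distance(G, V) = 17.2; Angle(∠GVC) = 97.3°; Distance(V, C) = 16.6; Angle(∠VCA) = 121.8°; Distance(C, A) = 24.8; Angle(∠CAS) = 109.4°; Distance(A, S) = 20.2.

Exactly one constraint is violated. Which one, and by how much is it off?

Distance(A, S) = 20.2 — off by 4.90.

U = (0.00, 0.00) ✓; UL at -80.00° ✓; |UL| = 15.60 ✓; ∠(UL, LN) = 90.00° ✓; |LN| = 11.90 ✓; ∠LNG = 73.70° ✓; |NG| = 11.40 ✓; ∠(NG, GV) = 90.00° ✓; |GV| = 17.20 ✓; ∠GVC = 97.30° ✓; |VC| = 16.60 ✓; ∠VCA = 121.8° ✓; |CA| = 24.80 ✓; ∠CAS = 109.4° ✓; |AS| = 15.30 ✗.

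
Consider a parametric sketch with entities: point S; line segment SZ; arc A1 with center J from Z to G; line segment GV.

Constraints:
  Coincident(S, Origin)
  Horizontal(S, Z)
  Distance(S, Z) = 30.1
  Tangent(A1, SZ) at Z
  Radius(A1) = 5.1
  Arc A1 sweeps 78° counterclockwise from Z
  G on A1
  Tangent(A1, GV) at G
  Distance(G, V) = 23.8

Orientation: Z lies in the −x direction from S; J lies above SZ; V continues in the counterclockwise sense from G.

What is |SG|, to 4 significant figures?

25.43

S is at the origin; S and Z share the same y with |SZ| = 30.1 and Z on the −x side, so Z = (-30.10, 0.000). Tangency of A1 to SZ means the radius JZ is perpendicular to SZ, so J = Z + (0, 5.1) = (-30.10, 5.100). On A1, Z sits at bearing -90° from J; a 78° counterclockwise sweep puts G at bearing -12°, so G = J + 5.1·(cos -12°, sin -12°) = (-25.11, 4.040). Then |SG| = |G − S| = 25.43.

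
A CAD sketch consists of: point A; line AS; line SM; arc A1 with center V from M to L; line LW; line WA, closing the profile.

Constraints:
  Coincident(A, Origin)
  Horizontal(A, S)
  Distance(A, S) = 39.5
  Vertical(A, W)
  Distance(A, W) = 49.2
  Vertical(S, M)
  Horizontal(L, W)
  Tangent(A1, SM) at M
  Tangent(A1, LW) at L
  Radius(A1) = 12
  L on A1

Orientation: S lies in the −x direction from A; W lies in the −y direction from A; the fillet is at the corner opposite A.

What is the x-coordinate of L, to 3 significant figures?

-27.5

A is at the origin; AS is horizontal with |AS| = 39.5 and S on the −x side, so S = (-39.5, 0.00). A and W share the same x with |AW| = 49.2 and W on the −y side, so W = (0.00, -49.2). The virtual corner opposite A is at (-39.5, -49.2). Since A1 is tangent to SM there, VM ⟂ SM and tangency of A1 to LW means the radius VL is perpendicular to LW, with radius 12.0, so the center V sits 12.0 in from both sides at V = (-27.5, -37.2). That places the tangent points at M = (-39.5, -37.2) on SM and L = (-27.5, -49.2) on LW. So L.x = -27.5.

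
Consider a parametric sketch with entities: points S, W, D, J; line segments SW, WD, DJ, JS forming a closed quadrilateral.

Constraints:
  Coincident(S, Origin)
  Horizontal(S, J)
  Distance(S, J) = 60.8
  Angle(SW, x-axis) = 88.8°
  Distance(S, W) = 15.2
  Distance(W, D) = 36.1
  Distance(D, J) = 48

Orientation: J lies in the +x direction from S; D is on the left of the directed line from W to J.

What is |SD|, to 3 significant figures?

46.9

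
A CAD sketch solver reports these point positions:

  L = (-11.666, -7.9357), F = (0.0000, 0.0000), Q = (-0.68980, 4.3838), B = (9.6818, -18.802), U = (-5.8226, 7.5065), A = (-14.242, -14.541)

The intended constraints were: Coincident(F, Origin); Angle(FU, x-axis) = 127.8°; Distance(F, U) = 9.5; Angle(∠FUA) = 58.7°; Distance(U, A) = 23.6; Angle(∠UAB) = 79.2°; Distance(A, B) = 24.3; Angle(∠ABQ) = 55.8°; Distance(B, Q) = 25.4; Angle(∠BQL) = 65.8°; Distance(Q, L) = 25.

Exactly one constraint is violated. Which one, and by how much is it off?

Distance(Q, L) = 25 — off by 8.50.

F = (0.00, 0.00) ✓; FU at 127.8° ✓; |FU| = 9.500 ✓; ∠FUA = 58.70° ✓; |UA| = 23.60 ✓; ∠UAB = 79.20° ✓; |AB| = 24.30 ✓; ∠ABQ = 55.80° ✓; |BQ| = 25.40 ✓; ∠BQL = 65.80° ✓; |QL| = 16.50 ✗.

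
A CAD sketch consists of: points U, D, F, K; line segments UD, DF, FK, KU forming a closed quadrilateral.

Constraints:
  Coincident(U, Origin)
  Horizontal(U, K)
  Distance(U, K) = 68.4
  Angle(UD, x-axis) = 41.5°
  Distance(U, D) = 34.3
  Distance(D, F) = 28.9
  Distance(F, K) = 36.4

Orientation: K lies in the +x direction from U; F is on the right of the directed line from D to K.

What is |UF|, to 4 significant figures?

32.84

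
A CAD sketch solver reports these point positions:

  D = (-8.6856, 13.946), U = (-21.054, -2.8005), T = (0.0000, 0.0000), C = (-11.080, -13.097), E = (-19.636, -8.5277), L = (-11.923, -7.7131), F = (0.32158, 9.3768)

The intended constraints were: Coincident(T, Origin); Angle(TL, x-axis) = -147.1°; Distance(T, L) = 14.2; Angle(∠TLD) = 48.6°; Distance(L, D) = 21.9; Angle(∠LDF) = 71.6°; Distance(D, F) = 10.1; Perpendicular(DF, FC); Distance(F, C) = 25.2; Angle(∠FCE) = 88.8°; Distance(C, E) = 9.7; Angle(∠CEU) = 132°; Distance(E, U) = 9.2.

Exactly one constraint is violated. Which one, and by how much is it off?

Distance(E, U) = 9.2 — off by 3.30.

T = (0.00, 0.00) ✓; TL at -147.1° ✓; |TL| = 14.20 ✓; ∠TLD = 48.60° ✓; |LD| = 21.90 ✓; ∠LDF = 71.60° ✓; |DF| = 10.10 ✓; ∠(DF, FC) = 90.00° ✓; |FC| = 25.20 ✓; ∠FCE = 88.80° ✓; |CE| = 9.700 ✓; ∠CEU = 132.0° ✓; |EU| = 5.900 ✗.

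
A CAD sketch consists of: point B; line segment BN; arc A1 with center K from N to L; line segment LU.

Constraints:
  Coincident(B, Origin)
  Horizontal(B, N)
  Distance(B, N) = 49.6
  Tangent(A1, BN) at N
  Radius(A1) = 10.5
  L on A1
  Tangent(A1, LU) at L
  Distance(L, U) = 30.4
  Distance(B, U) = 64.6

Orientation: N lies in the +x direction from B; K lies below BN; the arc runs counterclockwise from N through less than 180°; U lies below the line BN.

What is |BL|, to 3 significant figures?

41.8

Checks: |KL| = 10.50 ✓; ∠(KL, LU) = 90.00° ✓; |LU| = 30.40 ✓; |BU| = 64.60 ✓.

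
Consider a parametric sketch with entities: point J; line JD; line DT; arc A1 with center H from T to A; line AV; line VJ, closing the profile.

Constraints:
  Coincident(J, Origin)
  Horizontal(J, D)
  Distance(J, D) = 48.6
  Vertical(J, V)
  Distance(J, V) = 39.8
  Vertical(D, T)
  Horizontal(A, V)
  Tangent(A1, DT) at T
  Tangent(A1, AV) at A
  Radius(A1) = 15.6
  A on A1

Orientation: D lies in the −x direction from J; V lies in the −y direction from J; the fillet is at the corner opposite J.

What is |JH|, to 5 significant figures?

40.922

JV is vertical with |JV| = 39.8 and V on the −y side, so V = (0.0000, -39.800). The virtual corner opposite J is at (-48.600, -39.800). The tangent condition forces HT to be normal to DT and since A1 is tangent to AV there, HA ⟂ AV, with radius 15.6, so the center H sits 15.6 in from both sides at H = (-33.000, -24.200). Then |JH| = |H − J| = 40.922.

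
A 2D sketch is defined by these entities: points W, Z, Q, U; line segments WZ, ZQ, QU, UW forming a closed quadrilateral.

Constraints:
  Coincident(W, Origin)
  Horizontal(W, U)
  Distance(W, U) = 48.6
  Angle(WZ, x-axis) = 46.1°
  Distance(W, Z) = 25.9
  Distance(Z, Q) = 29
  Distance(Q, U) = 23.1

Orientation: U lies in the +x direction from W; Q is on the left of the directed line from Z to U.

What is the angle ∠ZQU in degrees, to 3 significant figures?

86.3°

Checks: |ZQ| = 29.00 ✓; |QU| = 23.10 ✓.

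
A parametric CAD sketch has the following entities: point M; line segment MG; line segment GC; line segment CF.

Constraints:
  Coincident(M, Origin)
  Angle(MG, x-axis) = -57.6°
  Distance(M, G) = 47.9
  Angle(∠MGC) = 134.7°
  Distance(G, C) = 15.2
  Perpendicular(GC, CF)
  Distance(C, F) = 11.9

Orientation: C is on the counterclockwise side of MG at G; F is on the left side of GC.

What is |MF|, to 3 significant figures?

53.7

M is at the origin; MG runs at -57.6° with length 47.9, so G = 47.9·(cos -57.6°, sin -57.6°) = (25.7, -40.4). ∠MGC = 134.7°, so GC runs at -57.6° + (180° − 134.7°) = -12.3° from the x-axis; with |GC| = 15.2, C = G + 15.2·(cos -12.3°, sin -12.3°) = (40.5, -43.7). GC ⟂ CF; with |CF| = 11.9 on the left of GC, F = C + 11.9·(0.213, 0.977) = (43.1, -32.1). Then |MF| = |F − M| = 53.7.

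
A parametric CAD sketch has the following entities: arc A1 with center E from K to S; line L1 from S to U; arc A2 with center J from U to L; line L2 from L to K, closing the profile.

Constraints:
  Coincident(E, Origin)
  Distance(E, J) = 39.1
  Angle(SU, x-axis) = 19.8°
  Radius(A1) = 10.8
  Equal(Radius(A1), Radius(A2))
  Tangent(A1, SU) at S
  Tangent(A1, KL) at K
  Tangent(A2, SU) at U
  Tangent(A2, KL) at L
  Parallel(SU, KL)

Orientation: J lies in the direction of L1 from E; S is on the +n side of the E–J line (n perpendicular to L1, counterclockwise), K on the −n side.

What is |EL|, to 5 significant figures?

40.564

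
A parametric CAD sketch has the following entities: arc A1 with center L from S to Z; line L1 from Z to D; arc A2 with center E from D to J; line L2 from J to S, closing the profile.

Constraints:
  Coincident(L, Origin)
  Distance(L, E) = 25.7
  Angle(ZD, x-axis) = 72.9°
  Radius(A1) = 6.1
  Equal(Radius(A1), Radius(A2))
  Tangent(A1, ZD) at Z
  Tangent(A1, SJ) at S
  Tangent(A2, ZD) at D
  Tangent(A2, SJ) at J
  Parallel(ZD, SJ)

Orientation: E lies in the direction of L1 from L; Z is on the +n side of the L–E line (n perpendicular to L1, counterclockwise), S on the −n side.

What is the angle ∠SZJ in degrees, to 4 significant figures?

64.61°

Tangency of A1 to both parallel lines with radius 6.1 puts Z and S at L ± 6.1·n: Z = (-5.830, 1.794), S = (5.830, -1.794). Equal radii place D and J the same way about E: D = E + 6.1·n = (1.726, 26.36), J = E − 6.1·n = (13.39, 22.77). Then cos ∠SZJ = ZS·ZJ / (|ZS||ZJ|), giving 64.61°.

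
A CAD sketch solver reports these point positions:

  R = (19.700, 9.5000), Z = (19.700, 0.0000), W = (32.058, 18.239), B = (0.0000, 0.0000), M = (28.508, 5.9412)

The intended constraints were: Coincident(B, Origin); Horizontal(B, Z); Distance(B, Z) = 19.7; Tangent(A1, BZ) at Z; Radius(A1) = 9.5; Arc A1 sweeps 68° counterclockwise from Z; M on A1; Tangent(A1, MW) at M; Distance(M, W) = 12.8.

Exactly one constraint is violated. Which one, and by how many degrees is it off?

Tangent(A1, MW) at M — off by 5.90°.

B = (0.00, 0.00) ✓; B.y = 0.00, Z.y = 0.00 ✓; |BZ| = 19.70 ✓; ∠(RZ, ZB) = 90.00° ✓; |RZ| = 9.500 ✓; bearing(R→M) − bearing(R→Z) = 68.00° ✓; |RM| = 9.500 ✓; ∠(RM, MW) = 84.10° ✗; |MW| = 12.80 ✓.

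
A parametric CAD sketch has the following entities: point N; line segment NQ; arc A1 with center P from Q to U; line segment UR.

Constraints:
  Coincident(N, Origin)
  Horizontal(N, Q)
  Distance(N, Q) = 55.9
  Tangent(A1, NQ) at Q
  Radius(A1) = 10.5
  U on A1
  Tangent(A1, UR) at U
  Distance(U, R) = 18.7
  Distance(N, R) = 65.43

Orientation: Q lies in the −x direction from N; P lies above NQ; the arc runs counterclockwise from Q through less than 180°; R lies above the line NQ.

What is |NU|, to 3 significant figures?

49.7

Checks: |PQ| = 10.50 ✓; |PU| = 10.50 ✓; ∠(PU, UR) = 90.00° ✓; |UR| = 18.70 ✓; |NR| = 65.43 ✓.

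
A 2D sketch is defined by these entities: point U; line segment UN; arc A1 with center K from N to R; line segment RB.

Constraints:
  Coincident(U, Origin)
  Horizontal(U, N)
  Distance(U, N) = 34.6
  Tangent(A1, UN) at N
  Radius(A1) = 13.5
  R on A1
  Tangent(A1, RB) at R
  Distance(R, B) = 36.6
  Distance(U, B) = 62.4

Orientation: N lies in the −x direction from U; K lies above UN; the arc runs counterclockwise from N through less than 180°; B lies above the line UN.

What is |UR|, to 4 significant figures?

28.22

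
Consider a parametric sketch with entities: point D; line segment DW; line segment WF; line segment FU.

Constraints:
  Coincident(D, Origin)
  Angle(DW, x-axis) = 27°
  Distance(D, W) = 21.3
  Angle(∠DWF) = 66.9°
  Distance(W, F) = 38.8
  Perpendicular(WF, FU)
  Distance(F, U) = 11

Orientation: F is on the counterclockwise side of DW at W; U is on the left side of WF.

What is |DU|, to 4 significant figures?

31.63

∠DWF = 66.9°, so WF runs at 27.0° + (180° − 66.9°) = 140.1° from the x-axis; with |WF| = 38.8, F = W + 38.8·(cos 140.1°, sin 140.1°) = (-10.79, 34.56). WF ⟂ FU; with |FU| = 11.0 on the left of WF, U = F + 11.0·(-0.6414, -0.7672) = (-17.84, 26.12). Then |DU| = |U − D| = 31.63.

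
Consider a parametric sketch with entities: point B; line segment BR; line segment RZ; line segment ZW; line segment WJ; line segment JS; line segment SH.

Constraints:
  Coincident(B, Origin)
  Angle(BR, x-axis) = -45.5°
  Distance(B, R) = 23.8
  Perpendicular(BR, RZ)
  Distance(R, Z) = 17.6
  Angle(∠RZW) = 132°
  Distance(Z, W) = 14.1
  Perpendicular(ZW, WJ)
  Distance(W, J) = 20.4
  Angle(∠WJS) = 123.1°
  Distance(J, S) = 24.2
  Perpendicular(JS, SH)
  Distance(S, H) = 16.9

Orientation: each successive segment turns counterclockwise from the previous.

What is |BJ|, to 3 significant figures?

11.9

B is at the origin; BR runs at -45.5° with length 23.8, so R = (16.7, -17.0). The perpendicularity gives RZ at right angles to BR, so RZ runs at 44.5°; with |RZ| = 17.6, Z = (29.2, -4.64). ∠RZW = 132.0° gives ZW at 92.5° from the x-axis; with |ZW| = 14.1, W = (28.6, 9.45). ZW ⟂ WJ, so WJ runs at -178°; with |WJ| = 20.4, J = (8.24, 8.56). Then |BJ| = |J − B| = 11.9.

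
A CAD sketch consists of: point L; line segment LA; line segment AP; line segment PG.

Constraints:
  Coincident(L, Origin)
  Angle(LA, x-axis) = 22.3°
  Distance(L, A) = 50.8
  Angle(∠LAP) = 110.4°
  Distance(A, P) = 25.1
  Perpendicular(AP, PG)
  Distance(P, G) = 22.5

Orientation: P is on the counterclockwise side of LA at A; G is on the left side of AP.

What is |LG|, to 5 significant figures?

49.631

L is at the origin; LA runs at 22.3° with length 50.8, so A = 50.8·(cos 22.3°, sin 22.3°) = (47.001, 19.276). ∠LAP = 110.4°, so AP runs at 22.3° + (180° − 110.4°) = 91.900° from the x-axis; with |AP| = 25.1, P = A + 25.1·(cos 91.900°, sin 91.900°) = (46.168, 44.363). AP is perpendicular to PG; with |PG| = 22.5 on the left of AP, G = P + 22.5·(-0.99945, -0.033155) = (23.681, 43.617). Then |LG| = |G − L| = 49.631.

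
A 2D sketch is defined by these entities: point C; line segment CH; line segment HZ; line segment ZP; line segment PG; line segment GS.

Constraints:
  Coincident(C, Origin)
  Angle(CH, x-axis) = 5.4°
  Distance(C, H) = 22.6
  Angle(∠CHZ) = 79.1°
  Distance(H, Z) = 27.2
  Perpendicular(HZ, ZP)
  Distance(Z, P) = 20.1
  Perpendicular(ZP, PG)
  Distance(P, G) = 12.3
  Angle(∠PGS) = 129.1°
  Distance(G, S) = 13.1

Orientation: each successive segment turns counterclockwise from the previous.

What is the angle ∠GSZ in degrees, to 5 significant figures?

76.686°

C is at the origin; CH runs at 5.4° with length 22.6, so H = (22.500, 2.1268). ∠CHZ = 79.1° gives HZ at 106.30° from the x-axis; with |HZ| = 27.2, Z = (14.866, 28.234). HZ is perpendicular to ZP, so ZP runs at -163.70°; with |ZP| = 20.1, P = (-4.4265, 22.592). ZP is perpendicular to PG, so PG runs at -73.700°; with |PG| = 12.3, G = (-0.97432, 10.787). ∠PGS = 129.1° gives GS at -22.800° from the x-axis; with |GS| = 13.1, S = (11.102, 5.7101). Then cos ∠GSZ = SG·SZ / (|SG||SZ|), giving 76.686°.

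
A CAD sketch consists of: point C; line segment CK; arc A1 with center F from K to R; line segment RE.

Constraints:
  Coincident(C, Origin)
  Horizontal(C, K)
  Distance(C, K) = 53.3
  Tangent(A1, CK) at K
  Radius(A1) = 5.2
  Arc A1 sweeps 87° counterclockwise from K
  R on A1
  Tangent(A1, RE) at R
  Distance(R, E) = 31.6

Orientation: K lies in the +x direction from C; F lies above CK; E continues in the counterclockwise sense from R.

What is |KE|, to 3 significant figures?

37.1

C is at the origin; C and K share the same y with |CK| = 53.3 and K on the +x side, so K = (53.3, 0.00). The tangent condition forces FK to be normal to CK, so F = K + (0, 5.2) = (53.3, 5.20). On A1, K sits at bearing -90° from F; an 87° counterclockwise sweep puts R at bearing -3°, so R = F + 5.2·(cos -3°, sin -3°) = (58.5, 4.93). Tangency of A1 to RE means the radius FR is perpendicular to RE, so RE runs along (−sin -3°, cos -3°); with |RE| = 31.6, E = (60.1, 36.5). Then |KE| = |E − K| = 37.1.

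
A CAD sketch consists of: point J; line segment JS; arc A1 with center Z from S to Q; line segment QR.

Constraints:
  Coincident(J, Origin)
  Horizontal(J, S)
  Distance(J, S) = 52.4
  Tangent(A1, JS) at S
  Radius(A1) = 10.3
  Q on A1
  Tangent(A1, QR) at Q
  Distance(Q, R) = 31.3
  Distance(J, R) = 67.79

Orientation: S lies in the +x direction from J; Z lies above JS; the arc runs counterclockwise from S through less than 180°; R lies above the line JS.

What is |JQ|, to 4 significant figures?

63.63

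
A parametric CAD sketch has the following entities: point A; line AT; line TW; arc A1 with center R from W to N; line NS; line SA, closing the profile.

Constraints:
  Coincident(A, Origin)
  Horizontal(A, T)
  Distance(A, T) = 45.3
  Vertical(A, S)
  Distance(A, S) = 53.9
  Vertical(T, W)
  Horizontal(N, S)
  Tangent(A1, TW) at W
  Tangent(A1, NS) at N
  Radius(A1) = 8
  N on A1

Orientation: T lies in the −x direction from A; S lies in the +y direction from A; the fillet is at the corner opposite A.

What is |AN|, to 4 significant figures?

65.55

A is at the origin; A and T share the same y with |AT| = 45.3 and T on the −x side, so T = (-45.30, 0.000). A and S share the same x with |AS| = 53.9 and S on the +y side, so S = (0.000, 53.90). The virtual corner opposite A is at (-45.30, 53.90). Tangency of A1 to TW means the radius RW is perpendicular to TW and A1 meets NS tangentially, so RN is at right angles to NS, with radius 8.0, so the center R sits 8.0 in from both sides at R = (-37.30, 45.90). That places the tangent points at W = (-45.30, 45.90) on TW and N = (-37.30, 53.90) on NS. Then |AN| = |N − A| = 65.55.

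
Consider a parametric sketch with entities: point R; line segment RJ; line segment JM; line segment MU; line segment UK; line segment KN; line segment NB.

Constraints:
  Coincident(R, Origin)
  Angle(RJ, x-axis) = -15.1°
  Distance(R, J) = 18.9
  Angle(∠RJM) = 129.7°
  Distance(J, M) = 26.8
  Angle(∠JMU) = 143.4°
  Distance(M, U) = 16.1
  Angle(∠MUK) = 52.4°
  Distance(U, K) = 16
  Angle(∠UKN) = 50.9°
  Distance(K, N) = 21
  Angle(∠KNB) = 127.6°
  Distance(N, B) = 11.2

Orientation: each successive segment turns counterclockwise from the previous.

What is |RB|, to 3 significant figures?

60.0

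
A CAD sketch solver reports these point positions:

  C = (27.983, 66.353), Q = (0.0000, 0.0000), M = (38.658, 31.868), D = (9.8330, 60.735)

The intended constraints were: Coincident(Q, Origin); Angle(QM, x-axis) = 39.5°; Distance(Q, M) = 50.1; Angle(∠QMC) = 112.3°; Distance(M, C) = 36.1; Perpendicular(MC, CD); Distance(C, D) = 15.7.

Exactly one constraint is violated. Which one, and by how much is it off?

Distance(C, D) = 15.7 — off by 3.30.

Q = (0.00, 0.00) ✓; QM at 39.50° ✓; |QM| = 50.10 ✓; ∠QMC = 112.3° ✓; |MC| = 36.10 ✓; ∠(MC, CD) = 90.00° ✓; |CD| = 19.00 ✗.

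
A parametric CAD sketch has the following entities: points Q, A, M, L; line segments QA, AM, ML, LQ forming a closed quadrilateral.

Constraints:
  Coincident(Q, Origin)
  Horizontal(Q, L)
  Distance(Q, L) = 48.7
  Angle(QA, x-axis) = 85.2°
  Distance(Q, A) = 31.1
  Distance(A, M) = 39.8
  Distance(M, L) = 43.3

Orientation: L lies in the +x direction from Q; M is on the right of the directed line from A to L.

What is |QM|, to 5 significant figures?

10.675

Checks: |AM| = 39.80 ✓; |ML| = 43.30 ✓.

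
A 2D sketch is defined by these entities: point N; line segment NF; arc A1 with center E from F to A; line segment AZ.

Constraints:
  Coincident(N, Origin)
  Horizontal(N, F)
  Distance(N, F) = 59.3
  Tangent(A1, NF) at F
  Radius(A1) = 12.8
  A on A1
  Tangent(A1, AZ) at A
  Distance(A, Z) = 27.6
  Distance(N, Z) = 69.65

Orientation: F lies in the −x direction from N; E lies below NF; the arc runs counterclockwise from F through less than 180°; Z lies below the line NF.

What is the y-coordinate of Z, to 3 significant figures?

-42.9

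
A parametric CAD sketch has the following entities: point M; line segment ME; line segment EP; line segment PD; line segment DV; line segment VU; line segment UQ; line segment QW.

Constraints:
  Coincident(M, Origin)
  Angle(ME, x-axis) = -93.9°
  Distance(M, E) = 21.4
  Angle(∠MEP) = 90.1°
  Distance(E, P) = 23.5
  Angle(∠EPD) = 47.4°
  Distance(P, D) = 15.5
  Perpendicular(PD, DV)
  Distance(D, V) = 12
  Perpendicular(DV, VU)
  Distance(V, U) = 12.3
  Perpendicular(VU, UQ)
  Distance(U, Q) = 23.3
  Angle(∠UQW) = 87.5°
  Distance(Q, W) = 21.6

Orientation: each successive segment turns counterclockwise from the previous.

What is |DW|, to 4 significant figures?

13.91

VU is perpendicular to UQ, so UQ runs at 38.60°; with |UQ| = 23.3, Q = (28.82, -13.44). ∠UQW = 87.5° gives QW at 131.1° from the x-axis; with |QW| = 21.6, W = (14.62, 2.838). Then |DW| = |W − D| = 13.91.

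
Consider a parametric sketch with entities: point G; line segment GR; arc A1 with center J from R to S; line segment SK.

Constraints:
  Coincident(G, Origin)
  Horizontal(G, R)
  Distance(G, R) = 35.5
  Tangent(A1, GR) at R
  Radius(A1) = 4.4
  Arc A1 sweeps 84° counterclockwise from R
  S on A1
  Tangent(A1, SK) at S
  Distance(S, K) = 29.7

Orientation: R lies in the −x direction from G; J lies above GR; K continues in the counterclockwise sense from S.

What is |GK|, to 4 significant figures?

43.66

G is at the origin; GR is horizontal with |GR| = 35.5 and R on the −x side, so R = (-35.50, 0.000). A1 meets GR tangentially, so JR is at right angles to GR, so J = R + (0, 4.4) = (-35.50, 4.400). On A1, R sits at bearing -90° from J; an 84° counterclockwise sweep puts S at bearing -6°, so S = J + 4.4·(cos -6°, sin -6°) = (-31.12, 3.940). Tangency of A1 to SK means the radius JS is perpendicular to SK, so SK runs along (−sin -6°, cos -6°); with |SK| = 29.7, K = (-28.02, 33.48). Then |GK| = |K − G| = 43.66.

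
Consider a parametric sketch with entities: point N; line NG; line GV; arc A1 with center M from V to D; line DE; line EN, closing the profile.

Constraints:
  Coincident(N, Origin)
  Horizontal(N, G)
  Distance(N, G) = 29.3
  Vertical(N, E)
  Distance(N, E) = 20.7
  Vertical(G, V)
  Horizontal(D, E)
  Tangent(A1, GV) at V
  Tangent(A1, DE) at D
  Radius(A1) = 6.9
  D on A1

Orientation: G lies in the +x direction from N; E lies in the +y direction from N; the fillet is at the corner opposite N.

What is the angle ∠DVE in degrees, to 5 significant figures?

31.749°

The virtual corner opposite N is at (29.300, 20.700). Tangency of A1 to GV means the radius MV is perpendicular to GV and since A1 is tangent to DE there, MD ⟂ DE, with radius 6.9, so the center M sits 6.9 in from both sides at M = (22.400, 13.800). That places the tangent points at V = (29.300, 13.800) on GV and D = (22.400, 20.700) on DE. Then cos ∠DVE = VD·VE / (|VD||VE|), giving 31.749°.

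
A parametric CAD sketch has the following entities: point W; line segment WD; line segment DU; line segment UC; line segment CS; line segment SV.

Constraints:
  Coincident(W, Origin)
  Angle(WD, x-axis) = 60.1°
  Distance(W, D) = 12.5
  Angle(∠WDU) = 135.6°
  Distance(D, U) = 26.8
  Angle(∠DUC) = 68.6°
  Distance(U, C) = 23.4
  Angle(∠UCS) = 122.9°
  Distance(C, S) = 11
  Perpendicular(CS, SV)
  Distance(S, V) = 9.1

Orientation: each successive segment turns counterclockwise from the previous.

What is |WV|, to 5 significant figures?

15.907

W is at the origin; WD runs at 60.1° with length 12.5, so D = (6.2311, 10.836). ∠WDU = 135.6° gives DU at 104.50° from the x-axis; with |DU| = 26.8, U = (-0.47909, 36.783). ∠DUC = 68.6° gives UC at -144.10° from the x-axis; with |UC| = 23.4, C = (-19.434, 23.061). ∠UCS = 122.9° gives CS at -87.000° from the x-axis; with |CS| = 11.0, S = (-18.858, 12.077). CS is perpendicular to SV, so SV runs at 3.0000°; with |SV| = 9.1, V = (-9.7708, 12.553). Then |WV| = |V − W| = 15.907.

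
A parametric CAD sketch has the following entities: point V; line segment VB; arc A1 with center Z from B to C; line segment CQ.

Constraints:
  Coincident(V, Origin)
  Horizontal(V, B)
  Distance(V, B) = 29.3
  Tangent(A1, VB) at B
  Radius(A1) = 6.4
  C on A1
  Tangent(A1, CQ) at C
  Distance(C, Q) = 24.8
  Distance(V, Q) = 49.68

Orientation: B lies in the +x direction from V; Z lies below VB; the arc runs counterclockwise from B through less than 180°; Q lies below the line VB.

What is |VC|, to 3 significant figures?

26.4

Checks: V = (0.00, 0.00) ✓; |ZC| = 6.400 ✓; ∠(ZC, CQ) = 90.00° ✓; |CQ| = 24.80 ✓; |VQ| = 49.68 ✓.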